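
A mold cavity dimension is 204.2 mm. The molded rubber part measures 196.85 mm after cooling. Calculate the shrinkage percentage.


Shrinkage = (mold - part) / mold * 100
= (204.2 - 196.85) / 204.2 * 100
= 7.35 / 204.2 * 100
= 3.6%

3.6%


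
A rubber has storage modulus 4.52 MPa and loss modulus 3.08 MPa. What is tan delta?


tan delta = E'' / E'
= 3.08 / 4.52
= 0.6814

tan delta = 0.6814


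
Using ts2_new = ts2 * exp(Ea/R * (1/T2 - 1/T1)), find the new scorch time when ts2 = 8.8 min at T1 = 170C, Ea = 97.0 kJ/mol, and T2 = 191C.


Convert temperatures: T1 = 170 + 273.15 = 443.15 K, T2 = 191 + 273.15 = 464.15 K
ts2_new = 8.8 * exp(97000 / 8.314 * (1/464.15 - 1/443.15))
1/T2 - 1/T1 = -1.0210e-04
ts2_new = 2.67 min

2.67 min


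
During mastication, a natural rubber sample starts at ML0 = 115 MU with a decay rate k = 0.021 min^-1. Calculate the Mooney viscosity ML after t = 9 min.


ML = ML0 * exp(-k * t)
ML = 115 * exp(-0.021 * 9)
ML = 115 * 0.8278
ML = 95.2 MU

95.2 MU


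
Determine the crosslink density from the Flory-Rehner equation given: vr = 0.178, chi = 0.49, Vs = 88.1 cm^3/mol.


ln(1 - vr) = ln(1 - 0.178) = -0.1960
Numerator = -((-0.1960) + 0.178 + 0.49 * 0.178^2) = 0.0025
Denominator = 88.1 * (0.178^(1/3) - 0.178/2) = 41.7173
nu = 0.0025 / 41.7173 = 5.9681e-05 mol/cm^3

5.9681e-05 mol/cm^3


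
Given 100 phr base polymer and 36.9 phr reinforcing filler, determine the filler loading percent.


Filler % = filler / (rubber + filler) * 100
= 36.9 / (100 + 36.9) * 100
= 36.9 / 136.9 * 100
= 26.95%

26.95%


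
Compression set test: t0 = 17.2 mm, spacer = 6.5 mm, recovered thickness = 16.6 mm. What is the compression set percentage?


CS = (t0 - recovered) / (t0 - ts) * 100
= (17.2 - 16.6) / (17.2 - 6.5) * 100
= 0.6 / 10.7 * 100
= 5.6%

5.6%


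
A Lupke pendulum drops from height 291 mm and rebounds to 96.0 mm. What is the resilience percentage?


Resilience = h_rebound / h_drop * 100
= 96.0 / 291 * 100
= 33.0%

33.0%


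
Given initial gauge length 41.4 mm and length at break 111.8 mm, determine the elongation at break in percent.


Elongation = (Lf - L0) / L0 * 100
= (111.8 - 41.4) / 41.4 * 100
= 70.4 / 41.4 * 100
= 170.0%

170.0%


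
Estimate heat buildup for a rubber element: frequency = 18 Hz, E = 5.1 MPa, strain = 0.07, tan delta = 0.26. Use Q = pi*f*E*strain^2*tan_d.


Q = pi * f * E * strain^2 * tan_d
= pi * 18 * 5.1 * 0.07^2 * 0.26
= pi * 18 * 5.1 * 0.0049 * 0.26
= 0.3674

Q = 0.3674


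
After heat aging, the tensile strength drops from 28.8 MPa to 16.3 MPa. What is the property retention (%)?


Retention = aged / original * 100
= 16.3 / 28.8 * 100
= 56.6%

56.6%


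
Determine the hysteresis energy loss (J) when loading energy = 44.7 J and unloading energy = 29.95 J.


Hysteresis loss = loading - unloading
= 44.7 - 29.95
= 14.75 J

14.75 J


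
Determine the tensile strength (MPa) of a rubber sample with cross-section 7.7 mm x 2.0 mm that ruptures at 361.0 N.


Area = width * thickness = 7.7 * 2.0 = 15.4 mm^2
TS = force / area = 361.0 / 15.4 = 23.44 MPa

23.44 MPa


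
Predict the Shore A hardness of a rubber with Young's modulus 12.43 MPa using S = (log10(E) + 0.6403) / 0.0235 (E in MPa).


log10(E) = 0.0235*S - 0.6403  =>  S = (log10(E) + 0.6403) / 0.0235
log10(12.43) = 1.094471
S = (1.094471 + 0.6403) / 0.0235 = 1.734771 / 0.0235
S = 73.8

Shore A = 73.8


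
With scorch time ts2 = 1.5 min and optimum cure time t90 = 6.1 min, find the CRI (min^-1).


CRI = 100 / (t90 - ts2)
= 100 / (6.1 - 1.5)
= 100 / 4.6
= 21.74 min^-1

21.74 min^-1


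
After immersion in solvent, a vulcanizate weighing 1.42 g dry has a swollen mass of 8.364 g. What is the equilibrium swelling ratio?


Q = W_swollen / W_dry
Q = 8.364 / 1.42
Q = 5.89

Q = 5.89


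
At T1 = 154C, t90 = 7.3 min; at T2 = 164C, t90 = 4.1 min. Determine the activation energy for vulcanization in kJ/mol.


T1 = 427.15 K, T2 = 437.15 K
1/T1 - 1/T2 = 5.3554e-05
ln(t1/t2) = ln(7.3/4.1) = 0.5769
Ea = 8.314 * 0.5769 / 5.3554e-05 = 89559.5593 J/mol
Ea = 89.56 kJ/mol

89.56 kJ/mol


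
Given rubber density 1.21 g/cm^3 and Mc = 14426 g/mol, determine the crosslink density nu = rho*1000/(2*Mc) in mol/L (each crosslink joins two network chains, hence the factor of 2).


nu = rho * 1000 / (2 * Mc)
nu = 1.21 * 1000 / (2 * 14426)
nu = 1210.0 / 28852
nu = 0.0419 mol/L

0.0419 mol/L


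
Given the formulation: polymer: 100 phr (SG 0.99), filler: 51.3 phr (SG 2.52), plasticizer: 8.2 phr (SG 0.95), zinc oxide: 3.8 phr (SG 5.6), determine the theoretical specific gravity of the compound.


Sum of weights = 163.3
Volume contributions:
  polymer: 100/0.99 = 101.0101
  filler: 51.3/2.52 = 20.3571
  plasticizer: 8.2/0.95 = 8.6316
  zinc oxide: 3.8/5.6 = 0.6786
Sum of volumes = 130.6774
SG = 163.3 / 130.6774 = 1.25

SG = 1.25


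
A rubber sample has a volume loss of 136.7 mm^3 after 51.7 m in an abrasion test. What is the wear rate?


Rate = volume_loss / distance
= 136.7 / 51.7
= 2.644 mm^3/m

2.644 mm^3/m


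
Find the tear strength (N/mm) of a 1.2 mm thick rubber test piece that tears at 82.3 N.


Tear strength = force / thickness
= 82.3 / 1.2
= 68.58 N/mm

68.58 N/mm


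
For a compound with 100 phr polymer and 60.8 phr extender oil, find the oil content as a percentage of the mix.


Oil % = oil / (100 + oil) * 100
= 60.8 / (100 + 60.8) * 100
= 60.8 / 160.8 * 100
= 37.81%

37.81%


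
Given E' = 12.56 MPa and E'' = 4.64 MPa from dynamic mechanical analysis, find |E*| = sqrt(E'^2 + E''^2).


|E*| = sqrt(E'^2 + E''^2)
= sqrt(12.56^2 + 4.64^2)
= sqrt(157.7536 + 21.5296)
= 13.39 MPa

13.39 MPa


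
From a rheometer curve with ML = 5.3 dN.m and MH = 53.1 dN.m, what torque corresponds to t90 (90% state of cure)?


M90 = ML + 0.9 * (MH - ML)
M90 = 5.3 + 0.9 * (53.1 - 5.3)
M90 = 5.3 + 0.9 * 47.8
M90 = 48.32 dN.m

48.32 dN.m


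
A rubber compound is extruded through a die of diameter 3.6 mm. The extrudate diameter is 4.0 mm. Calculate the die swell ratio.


Die swell ratio = D_extrudate / D_die
= 4.0 / 3.6
= 1.111

Die swell = 1.111


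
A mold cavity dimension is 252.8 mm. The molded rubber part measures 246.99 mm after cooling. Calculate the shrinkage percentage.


Shrinkage = (mold - part) / mold * 100
= (252.8 - 246.99) / 252.8 * 100
= 5.81 / 252.8 * 100
= 2.3%

2.3%


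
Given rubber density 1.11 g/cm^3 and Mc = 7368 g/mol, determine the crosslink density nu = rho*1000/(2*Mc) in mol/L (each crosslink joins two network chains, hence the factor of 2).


nu = rho * 1000 / (2 * Mc)
nu = 1.11 * 1000 / (2 * 7368)
nu = 1110.0 / 14736
nu = 0.0753 mol/L

0.0753 mol/L


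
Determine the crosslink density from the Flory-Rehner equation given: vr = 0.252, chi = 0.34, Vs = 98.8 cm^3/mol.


ln(1 - vr) = ln(1 - 0.252) = -0.2904
Numerator = -((-0.2904) + 0.252 + 0.34 * 0.252^2) = 0.0168
Denominator = 98.8 * (0.252^(1/3) - 0.252/2) = 49.9568
nu = 0.0168 / 49.9568 = 3.3551e-04 mol/cm^3

3.3551e-04 mol/cm^3


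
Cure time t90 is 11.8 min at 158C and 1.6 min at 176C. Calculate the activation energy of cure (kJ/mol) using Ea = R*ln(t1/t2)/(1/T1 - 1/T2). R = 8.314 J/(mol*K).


T1 = 431.15 K, T2 = 449.15 K
1/T1 - 1/T2 = 9.2951e-05
ln(t1/t2) = ln(11.8/1.6) = 1.9981
Ea = 8.314 * 1.9981 / 9.2951e-05 = 178720.1987 J/mol
Ea = 178.72 kJ/mol

178.72 kJ/mol


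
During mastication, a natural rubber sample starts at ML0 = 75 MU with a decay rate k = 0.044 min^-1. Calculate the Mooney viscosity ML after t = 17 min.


ML = ML0 * exp(-k * t)
ML = 75 * exp(-0.044 * 17)
ML = 75 * 0.4733
ML = 35.5 MU

35.5 MU


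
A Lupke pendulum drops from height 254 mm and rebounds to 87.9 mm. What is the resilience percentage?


Resilience = h_rebound / h_drop * 100
= 87.9 / 254 * 100
= 34.6%

34.6%


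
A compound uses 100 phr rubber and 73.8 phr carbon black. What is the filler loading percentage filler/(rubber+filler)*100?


Filler % = filler / (rubber + filler) * 100
= 73.8 / (100 + 73.8) * 100
= 73.8 / 173.8 * 100
= 42.46%

42.46%


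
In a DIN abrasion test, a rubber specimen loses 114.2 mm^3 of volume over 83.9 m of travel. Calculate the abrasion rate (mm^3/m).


Rate = volume_loss / distance
= 114.2 / 83.9
= 1.361 mm^3/m

1.361 mm^3/m


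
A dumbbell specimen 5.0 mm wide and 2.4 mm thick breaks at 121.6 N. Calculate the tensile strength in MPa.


Area = width * thickness = 5.0 * 2.4 = 12.0 mm^2
TS = force / area = 121.6 / 12.0 = 10.13 MPa

10.13 MPa


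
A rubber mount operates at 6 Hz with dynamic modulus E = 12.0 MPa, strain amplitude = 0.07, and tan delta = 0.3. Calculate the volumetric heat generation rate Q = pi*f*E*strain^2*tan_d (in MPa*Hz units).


Q = pi * f * E * strain^2 * tan_d
= pi * 6 * 12.0 * 0.07^2 * 0.3
= pi * 6 * 12.0 * 0.0049 * 0.3
= 0.3325

Q = 0.3325


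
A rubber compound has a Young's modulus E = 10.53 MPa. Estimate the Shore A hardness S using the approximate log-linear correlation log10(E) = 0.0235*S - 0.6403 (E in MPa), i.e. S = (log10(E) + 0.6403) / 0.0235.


log10(E) = 0.0235*S - 0.6403  =>  S = (log10(E) + 0.6403) / 0.0235
log10(10.53) = 1.022428
S = (1.022428 + 0.6403) / 0.0235 = 1.662728 / 0.0235
S = 70.8

Shore A = 70.8


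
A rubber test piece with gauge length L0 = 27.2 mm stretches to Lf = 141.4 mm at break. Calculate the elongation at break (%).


Elongation = (Lf - L0) / L0 * 100
= (141.4 - 27.2) / 27.2 * 100
= 114.2 / 27.2 * 100
= 419.9%

419.9%


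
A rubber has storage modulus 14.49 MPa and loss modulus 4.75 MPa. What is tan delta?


tan delta = E'' / E'
= 4.75 / 14.49
= 0.3278

tan delta = 0.3278


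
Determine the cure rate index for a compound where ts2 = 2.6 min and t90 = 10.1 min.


CRI = 100 / (t90 - ts2)
= 100 / (10.1 - 2.6)
= 100 / 7.5
= 13.33 min^-1

13.33 min^-1


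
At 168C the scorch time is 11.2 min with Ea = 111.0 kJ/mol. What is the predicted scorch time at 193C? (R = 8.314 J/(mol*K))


Convert temperatures: T1 = 168 + 273.15 = 441.15 K, T2 = 193 + 273.15 = 466.15 K
ts2_new = 11.2 * exp(111000 / 8.314 * (1/466.15 - 1/441.15))
1/T2 - 1/T1 = -1.2157e-04
ts2_new = 2.21 min

2.21 min


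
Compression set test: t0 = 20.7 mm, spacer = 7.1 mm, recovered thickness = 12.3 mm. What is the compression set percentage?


CS = (t0 - recovered) / (t0 - ts) * 100
= (20.7 - 12.3) / (20.7 - 7.1) * 100
= 8.4 / 13.6 * 100
= 61.8%

61.8%


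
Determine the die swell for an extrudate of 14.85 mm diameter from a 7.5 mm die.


Die swell ratio = D_extrudate / D_die
= 14.85 / 7.5
= 1.98

Die swell = 1.98


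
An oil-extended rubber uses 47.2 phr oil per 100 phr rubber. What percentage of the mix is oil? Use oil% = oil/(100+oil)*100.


Oil % = oil / (100 + oil) * 100
= 47.2 / (100 + 47.2) * 100
= 47.2 / 147.2 * 100
= 32.07%

32.07%


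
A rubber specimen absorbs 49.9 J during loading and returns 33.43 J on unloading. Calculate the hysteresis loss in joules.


Hysteresis loss = loading - unloading
= 49.9 - 33.43
= 16.47 J

16.47 J


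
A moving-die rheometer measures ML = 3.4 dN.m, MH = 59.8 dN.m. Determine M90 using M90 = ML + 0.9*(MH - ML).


M90 = ML + 0.9 * (MH - ML)
M90 = 3.4 + 0.9 * (59.8 - 3.4)
M90 = 3.4 + 0.9 * 56.4
M90 = 54.16 dN.m

54.16 dN.m


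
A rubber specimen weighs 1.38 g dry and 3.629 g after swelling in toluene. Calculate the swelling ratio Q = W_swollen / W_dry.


Q = W_swollen / W_dry
Q = 3.629 / 1.38
Q = 2.63

Q = 2.63


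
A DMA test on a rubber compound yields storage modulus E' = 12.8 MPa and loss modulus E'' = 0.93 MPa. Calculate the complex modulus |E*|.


|E*| = sqrt(E'^2 + E''^2)
= sqrt(12.8^2 + 0.93^2)
= sqrt(163.8400 + 0.8649)
= 12.834 MPa

12.834 MPa


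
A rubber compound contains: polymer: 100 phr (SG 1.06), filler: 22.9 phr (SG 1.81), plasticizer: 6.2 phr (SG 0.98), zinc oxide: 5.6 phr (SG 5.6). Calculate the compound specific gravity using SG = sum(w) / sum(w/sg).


Sum of weights = 134.7
Volume contributions:
  polymer: 100/1.06 = 94.3396
  filler: 22.9/1.81 = 12.6519
  plasticizer: 6.2/0.98 = 6.3265
  zinc oxide: 5.6/5.6 = 1.0000
Sum of volumes = 114.3181
SG = 134.7 / 114.3181 = 1.178

SG = 1.178


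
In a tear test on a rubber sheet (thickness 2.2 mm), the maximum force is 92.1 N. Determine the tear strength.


Tear strength = force / thickness
= 92.1 / 2.2
= 41.86 N/mm

41.86 N/mm


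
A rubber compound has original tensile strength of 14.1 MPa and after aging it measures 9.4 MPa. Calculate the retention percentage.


Retention = aged / original * 100
= 9.4 / 14.1 * 100
= 66.7%

66.7%


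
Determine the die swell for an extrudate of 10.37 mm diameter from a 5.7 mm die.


Die swell ratio = D_extrudate / D_die
= 10.37 / 5.7
= 1.819

Die swell = 1.819


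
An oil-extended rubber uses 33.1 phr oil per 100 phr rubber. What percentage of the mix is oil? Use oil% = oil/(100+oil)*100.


Oil % = oil / (100 + oil) * 100
= 33.1 / (100 + 33.1) * 100
= 33.1 / 133.1 * 100
= 24.87%

24.87%


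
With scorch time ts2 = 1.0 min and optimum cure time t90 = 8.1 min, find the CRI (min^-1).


CRI = 100 / (t90 - ts2)
= 100 / (8.1 - 1.0)
= 100 / 7.1
= 14.08 min^-1

14.08 min^-1


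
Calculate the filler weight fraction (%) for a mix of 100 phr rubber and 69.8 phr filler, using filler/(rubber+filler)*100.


Filler % = filler / (rubber + filler) * 100
= 69.8 / (100 + 69.8) * 100
= 69.8 / 169.8 * 100
= 41.11%

41.11%


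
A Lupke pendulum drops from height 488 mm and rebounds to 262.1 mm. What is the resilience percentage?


Resilience = h_rebound / h_drop * 100
= 262.1 / 488 * 100
= 53.7%

53.7%


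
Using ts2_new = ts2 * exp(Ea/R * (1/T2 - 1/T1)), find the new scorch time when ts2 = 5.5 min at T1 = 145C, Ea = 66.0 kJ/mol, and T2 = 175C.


Convert temperatures: T1 = 145 + 273.15 = 418.15 K, T2 = 175 + 273.15 = 448.15 K
ts2_new = 5.5 * exp(66000 / 8.314 * (1/448.15 - 1/418.15))
1/T2 - 1/T1 = -1.6009e-04
ts2_new = 1.54 min

1.54 min


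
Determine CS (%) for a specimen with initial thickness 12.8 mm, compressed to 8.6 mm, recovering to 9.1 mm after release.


CS = (t0 - recovered) / (t0 - ts) * 100
= (12.8 - 9.1) / (12.8 - 8.6) * 100
= 3.7 / 4.2 * 100
= 88.1%

88.1%


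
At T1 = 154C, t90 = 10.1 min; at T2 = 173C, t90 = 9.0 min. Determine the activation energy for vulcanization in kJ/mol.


T1 = 427.15 K, T2 = 446.15 K
1/T1 - 1/T2 = 9.9699e-05
ln(t1/t2) = ln(10.1/9.0) = 0.1153
Ea = 8.314 * 0.1153 / 9.9699e-05 = 9615.8546 J/mol
Ea = 9.62 kJ/mol

9.62 kJ/mol


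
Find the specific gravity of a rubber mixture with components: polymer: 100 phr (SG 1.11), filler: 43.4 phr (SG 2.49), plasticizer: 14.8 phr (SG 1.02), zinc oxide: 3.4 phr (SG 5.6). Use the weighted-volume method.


Sum of weights = 161.6
Volume contributions:
  polymer: 100/1.11 = 90.0901
  filler: 43.4/2.49 = 17.4297
  plasticizer: 14.8/1.02 = 14.5098
  zinc oxide: 3.4/5.6 = 0.6071
Sum of volumes = 122.6368
SG = 161.6 / 122.6368 = 1.318

SG = 1.318


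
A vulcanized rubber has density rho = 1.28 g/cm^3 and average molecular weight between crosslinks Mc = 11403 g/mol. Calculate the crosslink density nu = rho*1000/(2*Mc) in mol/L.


nu = rho * 1000 / (2 * Mc)
nu = 1.28 * 1000 / (2 * 11403)
nu = 1280.0 / 22806
nu = 0.0561 mol/L

0.0561 mol/L


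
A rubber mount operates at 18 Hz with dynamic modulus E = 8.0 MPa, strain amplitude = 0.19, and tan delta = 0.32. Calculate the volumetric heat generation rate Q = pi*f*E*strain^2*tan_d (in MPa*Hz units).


Q = pi * f * E * strain^2 * tan_d
= pi * 18 * 8.0 * 0.19^2 * 0.32
= pi * 18 * 8.0 * 0.0361 * 0.32
= 5.2260

Q = 5.2260


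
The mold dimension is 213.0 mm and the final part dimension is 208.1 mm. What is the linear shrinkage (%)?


Shrinkage = (mold - part) / mold * 100
= (213.0 - 208.1) / 213.0 * 100
= 4.9 / 213.0 * 100
= 2.3%

2.3%


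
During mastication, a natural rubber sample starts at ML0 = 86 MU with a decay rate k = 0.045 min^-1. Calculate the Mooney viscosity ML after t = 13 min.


ML = ML0 * exp(-k * t)
ML = 86 * exp(-0.045 * 13)
ML = 86 * 0.5571
ML = 47.91 MU

47.91 MU


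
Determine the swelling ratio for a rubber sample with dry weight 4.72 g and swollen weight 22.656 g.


Q = W_swollen / W_dry
Q = 22.656 / 4.72
Q = 4.8

Q = 4.8


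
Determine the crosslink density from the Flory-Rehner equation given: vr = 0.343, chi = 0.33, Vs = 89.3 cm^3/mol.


ln(1 - vr) = ln(1 - 0.343) = -0.4201
Numerator = -((-0.4201) + 0.343 + 0.33 * 0.343^2) = 0.0382
Denominator = 89.3 * (0.343^(1/3) - 0.343/2) = 47.1951
nu = 0.0382 / 47.1951 = 8.1040e-04 mol/cm^3

8.1040e-04 mol/cm^3


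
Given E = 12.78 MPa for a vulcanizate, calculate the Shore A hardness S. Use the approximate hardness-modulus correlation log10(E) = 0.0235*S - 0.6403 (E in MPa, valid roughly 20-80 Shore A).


log10(E) = 0.0235*S - 0.6403  =>  S = (log10(E) + 0.6403) / 0.0235
log10(12.78) = 1.106531
S = (1.106531 + 0.6403) / 0.0235 = 1.746831 / 0.0235
S = 74.3

Shore A = 74.3


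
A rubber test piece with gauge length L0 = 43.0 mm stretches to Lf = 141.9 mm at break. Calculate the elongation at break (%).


Elongation = (Lf - L0) / L0 * 100
= (141.9 - 43.0) / 43.0 * 100
= 98.9 / 43.0 * 100
= 230.0%

230.0%


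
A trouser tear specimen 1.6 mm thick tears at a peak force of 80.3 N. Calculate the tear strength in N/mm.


Tear strength = force / thickness
= 80.3 / 1.6
= 50.19 N/mm

50.19 N/mm


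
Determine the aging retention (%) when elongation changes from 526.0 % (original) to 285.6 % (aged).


Retention = aged / original * 100
= 285.6 / 526.0 * 100
= 54.3%

54.3%


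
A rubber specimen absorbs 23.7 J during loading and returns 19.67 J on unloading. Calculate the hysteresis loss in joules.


Hysteresis loss = loading - unloading
= 23.7 - 19.67
= 4.03 J

4.03 J


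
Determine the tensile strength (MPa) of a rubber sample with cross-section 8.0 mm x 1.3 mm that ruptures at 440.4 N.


Area = width * thickness = 8.0 * 1.3 = 10.4 mm^2
TS = force / area = 440.4 / 10.4 = 42.35 MPa

42.35 MPa


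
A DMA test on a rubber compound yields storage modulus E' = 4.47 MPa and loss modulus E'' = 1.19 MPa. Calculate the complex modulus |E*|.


|E*| = sqrt(E'^2 + E''^2)
= sqrt(4.47^2 + 1.19^2)
= sqrt(19.9809 + 1.4161)
= 4.626 MPa

4.626 MPa


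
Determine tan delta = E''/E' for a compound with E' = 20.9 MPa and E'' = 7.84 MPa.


tan delta = E'' / E'
= 7.84 / 20.9
= 0.3751

tan delta = 0.3751


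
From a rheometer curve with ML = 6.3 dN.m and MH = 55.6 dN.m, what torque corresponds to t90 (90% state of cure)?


M90 = ML + 0.9 * (MH - ML)
M90 = 6.3 + 0.9 * (55.6 - 6.3)
M90 = 6.3 + 0.9 * 49.3
M90 = 50.67 dN.m

50.67 dN.m


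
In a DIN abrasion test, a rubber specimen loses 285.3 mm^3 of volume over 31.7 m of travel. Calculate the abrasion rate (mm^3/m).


Rate = volume_loss / distance
= 285.3 / 31.7
= 9.0 mm^3/m

9.0 mm^3/m


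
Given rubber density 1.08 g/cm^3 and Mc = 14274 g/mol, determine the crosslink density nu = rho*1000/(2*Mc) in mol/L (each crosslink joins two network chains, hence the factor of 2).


nu = rho * 1000 / (2 * Mc)
nu = 1.08 * 1000 / (2 * 14274)
nu = 1080.0 / 28548
nu = 0.0378 mol/L

0.0378 mol/L


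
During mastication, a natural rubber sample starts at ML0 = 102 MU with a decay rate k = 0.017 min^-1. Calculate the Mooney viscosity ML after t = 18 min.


ML = ML0 * exp(-k * t)
ML = 102 * exp(-0.017 * 18)
ML = 102 * 0.7364
ML = 75.11 MU

75.11 MU


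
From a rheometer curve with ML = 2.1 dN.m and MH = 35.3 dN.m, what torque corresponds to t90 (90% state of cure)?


M90 = ML + 0.9 * (MH - ML)
M90 = 2.1 + 0.9 * (35.3 - 2.1)
M90 = 2.1 + 0.9 * 33.2
M90 = 31.98 dN.m

31.98 dN.m


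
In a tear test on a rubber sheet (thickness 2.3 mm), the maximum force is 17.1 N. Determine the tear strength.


Tear strength = force / thickness
= 17.1 / 2.3
= 7.43 N/mm

7.43 N/mm


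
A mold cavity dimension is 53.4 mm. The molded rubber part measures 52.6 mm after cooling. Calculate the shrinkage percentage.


Shrinkage = (mold - part) / mold * 100
= (53.4 - 52.6) / 53.4 * 100
= 0.8 / 53.4 * 100
= 1.5%

1.5%


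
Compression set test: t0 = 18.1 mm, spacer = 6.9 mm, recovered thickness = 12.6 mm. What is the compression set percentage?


CS = (t0 - recovered) / (t0 - ts) * 100
= (18.1 - 12.6) / (18.1 - 6.9) * 100
= 5.5 / 11.2 * 100
= 49.1%

49.1%


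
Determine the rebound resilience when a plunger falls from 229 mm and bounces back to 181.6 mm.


Resilience = h_rebound / h_drop * 100
= 181.6 / 229 * 100
= 79.3%

79.3%


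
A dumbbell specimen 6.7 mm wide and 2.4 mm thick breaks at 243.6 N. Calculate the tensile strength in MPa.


Area = width * thickness = 6.7 * 2.4 = 16.08 mm^2
TS = force / area = 243.6 / 16.08 = 15.15 MPa

15.15 MPa


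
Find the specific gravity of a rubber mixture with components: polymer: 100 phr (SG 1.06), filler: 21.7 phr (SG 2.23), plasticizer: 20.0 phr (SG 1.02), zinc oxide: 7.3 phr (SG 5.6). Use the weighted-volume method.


Sum of weights = 149.0
Volume contributions:
  polymer: 100/1.06 = 94.3396
  filler: 21.7/2.23 = 9.7309
  plasticizer: 20.0/1.02 = 19.6078
  zinc oxide: 7.3/5.6 = 1.3036
Sum of volumes = 124.9820
SG = 149.0 / 124.9820 = 1.192

SG = 1.192


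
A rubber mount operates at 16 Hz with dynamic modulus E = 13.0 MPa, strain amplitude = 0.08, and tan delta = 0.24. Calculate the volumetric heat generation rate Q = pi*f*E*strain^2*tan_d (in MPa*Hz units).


Q = pi * f * E * strain^2 * tan_d
= pi * 16 * 13.0 * 0.08^2 * 0.24
= pi * 16 * 13.0 * 0.0064 * 0.24
= 1.0037

Q = 1.0037


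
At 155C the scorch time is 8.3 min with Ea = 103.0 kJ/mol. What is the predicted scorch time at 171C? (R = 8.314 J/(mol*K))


Convert temperatures: T1 = 155 + 273.15 = 428.15 K, T2 = 171 + 273.15 = 444.15 K
ts2_new = 8.3 * exp(103000 / 8.314 * (1/444.15 - 1/428.15))
1/T2 - 1/T1 = -8.4138e-05
ts2_new = 2.93 min

2.93 min


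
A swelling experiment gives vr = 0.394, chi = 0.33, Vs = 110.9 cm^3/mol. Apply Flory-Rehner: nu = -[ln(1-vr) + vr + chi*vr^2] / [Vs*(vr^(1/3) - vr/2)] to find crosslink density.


ln(1 - vr) = ln(1 - 0.394) = -0.5009
Numerator = -((-0.5009) + 0.394 + 0.33 * 0.394^2) = 0.0556
Denominator = 110.9 * (0.394^(1/3) - 0.394/2) = 59.4539
nu = 0.0556 / 59.4539 = 9.3598e-04 mol/cm^3

9.3598e-04 mol/cm^3


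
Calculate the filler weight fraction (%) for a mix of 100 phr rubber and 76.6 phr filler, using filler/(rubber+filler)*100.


Filler % = filler / (rubber + filler) * 100
= 76.6 / (100 + 76.6) * 100
= 76.6 / 176.6 * 100
= 43.37%

43.37%


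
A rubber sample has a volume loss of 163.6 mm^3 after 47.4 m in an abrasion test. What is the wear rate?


Rate = volume_loss / distance
= 163.6 / 47.4
= 3.451 mm^3/m

3.451 mm^3/m


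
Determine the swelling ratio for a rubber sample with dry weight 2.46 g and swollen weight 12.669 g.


Q = W_swollen / W_dry
Q = 12.669 / 2.46
Q = 5.15

Q = 5.15


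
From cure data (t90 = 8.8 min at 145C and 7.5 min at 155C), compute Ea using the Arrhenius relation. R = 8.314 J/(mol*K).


T1 = 418.15 K, T2 = 428.15 K
1/T1 - 1/T2 = 5.5856e-05
ln(t1/t2) = ln(8.8/7.5) = 0.1598
Ea = 8.314 * 0.1598 / 5.5856e-05 = 23792.8891 J/mol
Ea = 23.79 kJ/mol

23.79 kJ/mol


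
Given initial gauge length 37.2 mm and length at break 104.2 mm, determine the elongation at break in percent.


Elongation = (Lf - L0) / L0 * 100
= (104.2 - 37.2) / 37.2 * 100
= 67.0 / 37.2 * 100
= 180.1%

180.1%


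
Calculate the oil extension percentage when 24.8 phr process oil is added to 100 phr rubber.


Oil % = oil / (100 + oil) * 100
= 24.8 / (100 + 24.8) * 100
= 24.8 / 124.8 * 100
= 19.87%

19.87%


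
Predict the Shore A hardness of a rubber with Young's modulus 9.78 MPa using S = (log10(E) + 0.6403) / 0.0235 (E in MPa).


log10(E) = 0.0235*S - 0.6403  =>  S = (log10(E) + 0.6403) / 0.0235
log10(9.78) = 0.990339
S = (0.990339 + 0.6403) / 0.0235 = 1.630639 / 0.0235
S = 69.4

Shore A = 69.4


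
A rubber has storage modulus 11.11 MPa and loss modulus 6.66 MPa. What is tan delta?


tan delta = E'' / E'
= 6.66 / 11.11
= 0.5995

tan delta = 0.5995


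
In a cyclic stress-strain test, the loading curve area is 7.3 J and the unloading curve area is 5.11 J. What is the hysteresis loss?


Hysteresis loss = loading - unloading
= 7.3 - 5.11
= 2.19 J

2.19 J


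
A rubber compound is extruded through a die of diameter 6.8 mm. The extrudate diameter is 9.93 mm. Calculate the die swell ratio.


Die swell ratio = D_extrudate / D_die
= 9.93 / 6.8
= 1.46

Die swell = 1.46


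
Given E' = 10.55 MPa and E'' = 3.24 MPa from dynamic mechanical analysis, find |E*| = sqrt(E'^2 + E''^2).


|E*| = sqrt(E'^2 + E''^2)
= sqrt(10.55^2 + 3.24^2)
= sqrt(111.3025 + 10.4976)
= 11.036 MPa

11.036 MPa


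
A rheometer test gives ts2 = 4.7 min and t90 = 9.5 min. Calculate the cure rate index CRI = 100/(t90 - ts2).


CRI = 100 / (t90 - ts2)
= 100 / (9.5 - 4.7)
= 100 / 4.8
= 20.83 min^-1

20.83 min^-1


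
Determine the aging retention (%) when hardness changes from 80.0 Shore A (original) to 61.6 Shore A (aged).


Retention = aged / original * 100
= 61.6 / 80.0 * 100
= 77.0%

77.0%


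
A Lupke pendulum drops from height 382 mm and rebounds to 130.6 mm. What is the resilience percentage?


Resilience = h_rebound / h_drop * 100
= 130.6 / 382 * 100
= 34.2%

34.2%


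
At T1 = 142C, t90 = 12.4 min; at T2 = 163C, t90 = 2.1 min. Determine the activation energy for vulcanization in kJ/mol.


T1 = 415.15 K, T2 = 436.15 K
1/T1 - 1/T2 = 1.1598e-04
ln(t1/t2) = ln(12.4/2.1) = 1.7758
Ea = 8.314 * 1.7758 / 1.1598e-04 = 127296.2764 J/mol
Ea = 127.3 kJ/mol

127.3 kJ/mol


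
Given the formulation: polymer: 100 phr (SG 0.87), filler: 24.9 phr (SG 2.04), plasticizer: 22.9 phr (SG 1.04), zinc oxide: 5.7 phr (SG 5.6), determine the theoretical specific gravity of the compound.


Sum of weights = 153.5
Volume contributions:
  polymer: 100/0.87 = 114.9425
  filler: 24.9/2.04 = 12.2059
  plasticizer: 22.9/1.04 = 22.0192
  zinc oxide: 5.7/5.6 = 1.0179
Sum of volumes = 150.1855
SG = 153.5 / 150.1855 = 1.022

SG = 1.022


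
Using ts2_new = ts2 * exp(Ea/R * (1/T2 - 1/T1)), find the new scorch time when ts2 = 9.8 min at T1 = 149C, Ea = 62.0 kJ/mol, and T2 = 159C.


Convert temperatures: T1 = 149 + 273.15 = 422.15 K, T2 = 159 + 273.15 = 432.15 K
ts2_new = 9.8 * exp(62000 / 8.314 * (1/432.15 - 1/422.15))
1/T2 - 1/T1 = -5.4815e-05
ts2_new = 6.51 min

6.51 min


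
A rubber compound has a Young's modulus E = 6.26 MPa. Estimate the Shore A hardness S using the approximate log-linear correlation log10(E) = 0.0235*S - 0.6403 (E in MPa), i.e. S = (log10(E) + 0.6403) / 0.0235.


log10(E) = 0.0235*S - 0.6403  =>  S = (log10(E) + 0.6403) / 0.0235
log10(6.26) = 0.796574
S = (0.796574 + 0.6403) / 0.0235 = 1.436874 / 0.0235
S = 61.1

Shore A = 61.1


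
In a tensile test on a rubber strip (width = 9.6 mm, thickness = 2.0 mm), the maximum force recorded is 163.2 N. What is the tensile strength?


Area = width * thickness = 9.6 * 2.0 = 19.2 mm^2
TS = force / area = 163.2 / 19.2 = 8.5 MPa

8.5 MPa


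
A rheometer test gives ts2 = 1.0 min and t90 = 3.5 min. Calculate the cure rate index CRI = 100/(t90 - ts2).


CRI = 100 / (t90 - ts2)
= 100 / (3.5 - 1.0)
= 100 / 2.5
= 40.0 min^-1

40.0 min^-1


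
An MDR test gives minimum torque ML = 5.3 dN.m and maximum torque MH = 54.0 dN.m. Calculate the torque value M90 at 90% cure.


M90 = ML + 0.9 * (MH - ML)
M90 = 5.3 + 0.9 * (54.0 - 5.3)
M90 = 5.3 + 0.9 * 48.7
M90 = 49.13 dN.m

49.13 dN.m


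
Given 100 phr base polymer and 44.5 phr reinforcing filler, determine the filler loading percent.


Filler % = filler / (rubber + filler) * 100
= 44.5 / (100 + 44.5) * 100
= 44.5 / 144.5 * 100
= 30.8%

30.8%


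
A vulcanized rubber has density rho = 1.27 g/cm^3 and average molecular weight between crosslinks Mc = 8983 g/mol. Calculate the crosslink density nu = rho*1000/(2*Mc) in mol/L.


nu = rho * 1000 / (2 * Mc)
nu = 1.27 * 1000 / (2 * 8983)
nu = 1270.0 / 17966
nu = 0.0707 mol/L

0.0707 mol/L


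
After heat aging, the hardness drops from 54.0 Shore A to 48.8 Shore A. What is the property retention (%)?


Retention = aged / original * 100
= 48.8 / 54.0 * 100
= 90.4%

90.4%


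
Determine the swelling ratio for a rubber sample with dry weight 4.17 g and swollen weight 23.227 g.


Q = W_swollen / W_dry
Q = 23.227 / 4.17
Q = 5.57

Q = 5.57


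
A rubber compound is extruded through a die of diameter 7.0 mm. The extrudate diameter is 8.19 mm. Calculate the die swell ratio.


Die swell ratio = D_extrudate / D_die
= 8.19 / 7.0
= 1.17

Die swell = 1.17


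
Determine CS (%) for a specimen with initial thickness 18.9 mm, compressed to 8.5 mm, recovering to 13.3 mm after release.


CS = (t0 - recovered) / (t0 - ts) * 100
= (18.9 - 13.3) / (18.9 - 8.5) * 100
= 5.6 / 10.4 * 100
= 53.8%

53.8%


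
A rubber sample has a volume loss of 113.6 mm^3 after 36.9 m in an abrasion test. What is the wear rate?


Rate = volume_loss / distance
= 113.6 / 36.9
= 3.079 mm^3/m

3.079 mm^3/m


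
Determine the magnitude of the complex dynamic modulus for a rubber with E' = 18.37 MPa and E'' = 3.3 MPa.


|E*| = sqrt(E'^2 + E''^2)
= sqrt(18.37^2 + 3.3^2)
= sqrt(337.4569 + 10.8900)
= 18.664 MPa

18.664 MPa


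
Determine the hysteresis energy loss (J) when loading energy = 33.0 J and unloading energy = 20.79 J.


Hysteresis loss = loading - unloading
= 33.0 - 20.79
= 12.21 J

12.21 J


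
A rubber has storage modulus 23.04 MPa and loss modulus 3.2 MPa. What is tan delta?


tan delta = E'' / E'
= 3.2 / 23.04
= 0.1389

tan delta = 0.1389


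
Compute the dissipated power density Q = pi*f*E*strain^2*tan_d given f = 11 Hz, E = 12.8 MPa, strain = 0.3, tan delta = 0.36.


Q = pi * f * E * strain^2 * tan_d
= pi * 11 * 12.8 * 0.3^2 * 0.36
= pi * 11 * 12.8 * 0.0900 * 0.36
= 14.3317

Q = 14.3317


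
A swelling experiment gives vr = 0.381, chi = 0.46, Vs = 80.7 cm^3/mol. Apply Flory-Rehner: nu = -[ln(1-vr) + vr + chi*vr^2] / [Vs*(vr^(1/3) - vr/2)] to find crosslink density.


ln(1 - vr) = ln(1 - 0.381) = -0.4797
Numerator = -((-0.4797) + 0.381 + 0.46 * 0.381^2) = 0.0319
Denominator = 80.7 * (0.381^(1/3) - 0.381/2) = 43.1302
nu = 0.0319 / 43.1302 = 7.3906e-04 mol/cm^3

7.3906e-04 mol/cm^3


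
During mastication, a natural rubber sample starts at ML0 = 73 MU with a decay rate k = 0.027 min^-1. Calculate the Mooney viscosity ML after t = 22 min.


ML = ML0 * exp(-k * t)
ML = 73 * exp(-0.027 * 22)
ML = 73 * 0.5521
ML = 40.3 MU

40.3 MU


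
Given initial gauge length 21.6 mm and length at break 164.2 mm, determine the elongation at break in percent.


Elongation = (Lf - L0) / L0 * 100
= (164.2 - 21.6) / 21.6 * 100
= 142.6 / 21.6 * 100
= 660.2%

660.2%


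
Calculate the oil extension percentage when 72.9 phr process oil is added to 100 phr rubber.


Oil % = oil / (100 + oil) * 100
= 72.9 / (100 + 72.9) * 100
= 72.9 / 172.9 * 100
= 42.16%

42.16%


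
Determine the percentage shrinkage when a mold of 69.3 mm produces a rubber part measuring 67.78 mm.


Shrinkage = (mold - part) / mold * 100
= (69.3 - 67.78) / 69.3 * 100
= 1.52 / 69.3 * 100
= 2.19%

2.19%


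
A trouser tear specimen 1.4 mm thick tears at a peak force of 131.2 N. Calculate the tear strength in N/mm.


Tear strength = force / thickness
= 131.2 / 1.4
= 93.71 N/mm

93.71 N/mm


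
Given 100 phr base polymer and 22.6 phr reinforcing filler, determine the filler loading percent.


Filler % = filler / (rubber + filler) * 100
= 22.6 / (100 + 22.6) * 100
= 22.6 / 122.6 * 100
= 18.43%

18.43%


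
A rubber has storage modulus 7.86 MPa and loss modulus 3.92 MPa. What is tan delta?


tan delta = E'' / E'
= 3.92 / 7.86
= 0.4987

tan delta = 0.4987


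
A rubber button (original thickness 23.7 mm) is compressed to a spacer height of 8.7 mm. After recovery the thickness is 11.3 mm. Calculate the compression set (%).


CS = (t0 - recovered) / (t0 - ts) * 100
= (23.7 - 11.3) / (23.7 - 8.7) * 100
= 12.4 / 15.0 * 100
= 82.7%

82.7%


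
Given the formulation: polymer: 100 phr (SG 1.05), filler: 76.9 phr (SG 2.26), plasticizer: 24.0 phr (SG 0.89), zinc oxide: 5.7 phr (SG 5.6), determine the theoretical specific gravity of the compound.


Sum of weights = 206.6
Volume contributions:
  polymer: 100/1.05 = 95.2381
  filler: 76.9/2.26 = 34.0265
  plasticizer: 24.0/0.89 = 26.9663
  zinc oxide: 5.7/5.6 = 1.0179
Sum of volumes = 157.2488
SG = 206.6 / 157.2488 = 1.314

SG = 1.314


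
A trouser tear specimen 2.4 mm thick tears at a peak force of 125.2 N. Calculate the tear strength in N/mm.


Tear strength = force / thickness
= 125.2 / 2.4
= 52.17 N/mm

52.17 N/mm


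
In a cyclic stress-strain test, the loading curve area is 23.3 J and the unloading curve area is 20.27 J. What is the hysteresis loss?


Hysteresis loss = loading - unloading
= 23.3 - 20.27
= 3.03 J

3.03 J


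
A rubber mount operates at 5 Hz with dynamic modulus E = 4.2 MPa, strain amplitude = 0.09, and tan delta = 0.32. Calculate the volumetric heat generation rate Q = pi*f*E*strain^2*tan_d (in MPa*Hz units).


Q = pi * f * E * strain^2 * tan_d
= pi * 5 * 4.2 * 0.09^2 * 0.32
= pi * 5 * 4.2 * 0.0081 * 0.32
= 0.1710

Q = 0.1710


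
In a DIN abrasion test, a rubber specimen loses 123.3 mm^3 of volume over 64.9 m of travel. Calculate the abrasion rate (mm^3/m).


Rate = volume_loss / distance
= 123.3 / 64.9
= 1.9 mm^3/m

1.9 mm^3/m


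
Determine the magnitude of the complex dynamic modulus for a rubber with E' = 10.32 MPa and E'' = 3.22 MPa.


|E*| = sqrt(E'^2 + E''^2)
= sqrt(10.32^2 + 3.22^2)
= sqrt(106.5024 + 10.3684)
= 10.811 MPa

10.811 MPa


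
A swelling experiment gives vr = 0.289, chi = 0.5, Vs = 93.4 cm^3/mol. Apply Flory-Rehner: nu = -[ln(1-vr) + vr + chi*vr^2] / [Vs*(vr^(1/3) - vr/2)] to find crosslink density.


ln(1 - vr) = ln(1 - 0.289) = -0.3411
Numerator = -((-0.3411) + 0.289 + 0.5 * 0.289^2) = 0.0103
Denominator = 93.4 * (0.289^(1/3) - 0.289/2) = 48.2550
nu = 0.0103 / 48.2550 = 2.1391e-04 mol/cm^3

2.1391e-04 mol/cm^3


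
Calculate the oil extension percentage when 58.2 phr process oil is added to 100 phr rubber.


Oil % = oil / (100 + oil) * 100
= 58.2 / (100 + 58.2) * 100
= 58.2 / 158.2 * 100
= 36.79%

36.79%


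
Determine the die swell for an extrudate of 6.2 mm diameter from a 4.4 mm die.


Die swell ratio = D_extrudate / D_die
= 6.2 / 4.4
= 1.409

Die swell = 1.409


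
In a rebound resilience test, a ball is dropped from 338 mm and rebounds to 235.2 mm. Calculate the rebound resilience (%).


Resilience = h_rebound / h_drop * 100
= 235.2 / 338 * 100
= 69.6%

69.6%


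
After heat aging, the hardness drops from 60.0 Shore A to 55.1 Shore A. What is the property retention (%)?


Retention = aged / original * 100
= 55.1 / 60.0 * 100
= 91.8%

91.8%


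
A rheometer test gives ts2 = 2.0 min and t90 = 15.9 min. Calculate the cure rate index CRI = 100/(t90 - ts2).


CRI = 100 / (t90 - ts2)
= 100 / (15.9 - 2.0)
= 100 / 13.9
= 7.19 min^-1

7.19 min^-1


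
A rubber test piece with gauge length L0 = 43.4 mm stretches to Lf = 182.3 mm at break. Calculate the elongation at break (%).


Elongation = (Lf - L0) / L0 * 100
= (182.3 - 43.4) / 43.4 * 100
= 138.9 / 43.4 * 100
= 320.0%

320.0%


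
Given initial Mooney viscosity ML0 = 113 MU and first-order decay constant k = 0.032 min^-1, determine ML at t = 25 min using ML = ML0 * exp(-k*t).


ML = ML0 * exp(-k * t)
ML = 113 * exp(-0.032 * 25)
ML = 113 * 0.4493
ML = 50.77 MU

50.77 MU


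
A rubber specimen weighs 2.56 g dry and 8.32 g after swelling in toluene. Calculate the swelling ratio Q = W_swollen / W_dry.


Q = W_swollen / W_dry
Q = 8.32 / 2.56
Q = 3.25

Q = 3.25


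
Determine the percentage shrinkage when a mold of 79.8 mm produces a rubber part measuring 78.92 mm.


Shrinkage = (mold - part) / mold * 100
= (79.8 - 78.92) / 79.8 * 100
= 0.88 / 79.8 * 100
= 1.1%

1.1%


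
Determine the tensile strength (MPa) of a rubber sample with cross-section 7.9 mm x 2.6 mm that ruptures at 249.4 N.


Area = width * thickness = 7.9 * 2.6 = 20.54 mm^2
TS = force / area = 249.4 / 20.54 = 12.14 MPa

12.14 MPa


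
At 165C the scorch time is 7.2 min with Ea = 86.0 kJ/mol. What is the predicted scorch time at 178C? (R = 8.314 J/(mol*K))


Convert temperatures: T1 = 165 + 273.15 = 438.15 K, T2 = 178 + 273.15 = 451.15 K
ts2_new = 7.2 * exp(86000 / 8.314 * (1/451.15 - 1/438.15))
1/T2 - 1/T1 = -6.5766e-05
ts2_new = 3.65 min

3.65 min


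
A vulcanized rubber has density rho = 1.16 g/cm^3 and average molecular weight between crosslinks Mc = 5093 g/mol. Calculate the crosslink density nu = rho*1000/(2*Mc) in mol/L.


nu = rho * 1000 / (2 * Mc)
nu = 1.16 * 1000 / (2 * 5093)
nu = 1160.0 / 10186
nu = 0.1139 mol/L

0.1139 mol/L


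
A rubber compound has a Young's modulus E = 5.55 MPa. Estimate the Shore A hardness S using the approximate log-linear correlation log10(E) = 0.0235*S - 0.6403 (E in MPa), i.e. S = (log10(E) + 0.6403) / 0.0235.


log10(E) = 0.0235*S - 0.6403  =>  S = (log10(E) + 0.6403) / 0.0235
log10(5.55) = 0.744293
S = (0.744293 + 0.6403) / 0.0235 = 1.384593 / 0.0235
S = 58.9

Shore A = 58.9


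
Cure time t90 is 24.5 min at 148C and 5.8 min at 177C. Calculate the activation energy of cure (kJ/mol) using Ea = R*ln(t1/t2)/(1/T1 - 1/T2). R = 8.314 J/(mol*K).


T1 = 421.15 K, T2 = 450.15 K
1/T1 - 1/T2 = 1.5297e-04
ln(t1/t2) = ln(24.5/5.8) = 1.4408
Ea = 8.314 * 1.4408 / 1.5297e-04 = 78309.4842 J/mol
Ea = 78.31 kJ/mol

78.31 kJ/mol


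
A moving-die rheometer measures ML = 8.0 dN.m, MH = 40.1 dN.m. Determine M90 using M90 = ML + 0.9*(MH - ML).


M90 = ML + 0.9 * (MH - ML)
M90 = 8.0 + 0.9 * (40.1 - 8.0)
M90 = 8.0 + 0.9 * 32.1
M90 = 36.89 dN.m

36.89 dN.m


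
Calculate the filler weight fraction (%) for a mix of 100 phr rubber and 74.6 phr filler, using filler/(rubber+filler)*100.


Filler % = filler / (rubber + filler) * 100
= 74.6 / (100 + 74.6) * 100
= 74.6 / 174.6 * 100
= 42.73%

42.73%


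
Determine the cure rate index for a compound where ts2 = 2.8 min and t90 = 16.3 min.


CRI = 100 / (t90 - ts2)
= 100 / (16.3 - 2.8)
= 100 / 13.5
= 7.41 min^-1

7.41 min^-1


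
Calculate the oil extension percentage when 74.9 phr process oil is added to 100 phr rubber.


Oil % = oil / (100 + oil) * 100
= 74.9 / (100 + 74.9) * 100
= 74.9 / 174.9 * 100
= 42.82%

42.82%


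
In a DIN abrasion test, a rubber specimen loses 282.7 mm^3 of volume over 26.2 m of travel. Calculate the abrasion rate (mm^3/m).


Rate = volume_loss / distance
= 282.7 / 26.2
= 10.79 mm^3/m

10.79 mm^3/m


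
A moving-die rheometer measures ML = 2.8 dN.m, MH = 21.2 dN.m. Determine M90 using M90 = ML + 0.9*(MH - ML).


M90 = ML + 0.9 * (MH - ML)
M90 = 2.8 + 0.9 * (21.2 - 2.8)
M90 = 2.8 + 0.9 * 18.4
M90 = 19.36 dN.m

19.36 dN.m


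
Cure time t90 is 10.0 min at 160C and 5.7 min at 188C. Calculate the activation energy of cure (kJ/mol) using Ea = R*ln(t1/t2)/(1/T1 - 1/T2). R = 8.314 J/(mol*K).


T1 = 433.15 K, T2 = 461.15 K
1/T1 - 1/T2 = 1.4018e-04
ln(t1/t2) = ln(10.0/5.7) = 0.5621
Ea = 8.314 * 0.5621 / 1.4018e-04 = 33339.6259 J/mol
Ea = 33.34 kJ/mol

33.34 kJ/mol


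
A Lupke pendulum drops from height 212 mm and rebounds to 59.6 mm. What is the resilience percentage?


Resilience = h_rebound / h_drop * 100
= 59.6 / 212 * 100
= 28.1%

28.1%


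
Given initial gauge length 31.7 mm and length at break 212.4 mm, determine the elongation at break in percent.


Elongation = (Lf - L0) / L0 * 100
= (212.4 - 31.7) / 31.7 * 100
= 180.7 / 31.7 * 100
= 570.0%

570.0%


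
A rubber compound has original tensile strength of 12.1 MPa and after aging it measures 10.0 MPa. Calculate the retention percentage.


Retention = aged / original * 100
= 10.0 / 12.1 * 100
= 82.6%

82.6%
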